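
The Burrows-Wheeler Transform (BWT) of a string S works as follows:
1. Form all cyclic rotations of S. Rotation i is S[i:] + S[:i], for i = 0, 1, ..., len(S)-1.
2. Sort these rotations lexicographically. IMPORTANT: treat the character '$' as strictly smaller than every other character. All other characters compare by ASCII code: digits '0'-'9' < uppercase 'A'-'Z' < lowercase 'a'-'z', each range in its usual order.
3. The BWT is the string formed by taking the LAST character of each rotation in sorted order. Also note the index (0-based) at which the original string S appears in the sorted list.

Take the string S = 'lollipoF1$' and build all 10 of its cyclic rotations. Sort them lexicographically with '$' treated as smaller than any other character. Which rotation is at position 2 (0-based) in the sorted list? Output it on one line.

All 10 rotations (rotation i = S[i:]+S[:i]):
  rot[0] = lollipoF1$
  rot[1] = ollipoF1$l
  rot[2] = llipoF1$lo
  rot[3] = lipoF1$lol
  rot[4] = ipoF1$loll
  rot[5] = poF1$lolli
  rot[6] = oF1$lollip
  rot[7] = F1$lollipo
  rot[8] = 1$lollipoF
  rot[9] = $lollipoF1
Sorted (with $ < everything):
  sorted[0] = $lollipoF1
  sorted[1] = 1$lollipoF
  sorted[2] = F1$lollipo
  sorted[3] = ipoF1$loll
  sorted[4] = lipoF1$lol
  sorted[5] = llipoF1$lo
  sorted[6] = lollipoF1$
  sorted[7] = oF1$lollip
  sorted[8] = ollipoF1$l
  sorted[9] = poF1$lolli
sorted[2] = F1$lollipo

Answer: F1$lollipo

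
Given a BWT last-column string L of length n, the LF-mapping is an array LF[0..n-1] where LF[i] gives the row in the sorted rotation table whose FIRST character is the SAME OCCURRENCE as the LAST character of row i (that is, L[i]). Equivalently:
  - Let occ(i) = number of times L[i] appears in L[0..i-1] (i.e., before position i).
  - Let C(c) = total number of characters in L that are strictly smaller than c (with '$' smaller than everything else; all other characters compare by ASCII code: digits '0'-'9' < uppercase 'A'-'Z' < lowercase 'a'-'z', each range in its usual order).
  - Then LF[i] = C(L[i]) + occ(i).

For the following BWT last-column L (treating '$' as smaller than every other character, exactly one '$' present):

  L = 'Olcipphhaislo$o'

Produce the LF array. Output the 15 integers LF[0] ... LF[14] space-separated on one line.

Char counts: '$':1, 'O':1, 'a':1, 'c':1, 'h':2, 'i':2, 'l':2, 'o':2, 'p':2, 's':1
C (first-col start): C('$')=0, C('O')=1, C('a')=2, C('c')=3, C('h')=4, C('i')=6, C('l')=8, C('o')=10, C('p')=12, C('s')=14
L[0]='O': occ=0, LF[0]=C('O')+0=1+0=1
L[1]='l': occ=0, LF[1]=C('l')+0=8+0=8
L[2]='c': occ=0, LF[2]=C('c')+0=3+0=3
L[3]='i': occ=0, LF[3]=C('i')+0=6+0=6
L[4]='p': occ=0, LF[4]=C('p')+0=12+0=12
L[5]='p': occ=1, LF[5]=C('p')+1=12+1=13
L[6]='h': occ=0, LF[6]=C('h')+0=4+0=4
L[7]='h': occ=1, LF[7]=C('h')+1=4+1=5
L[8]='a': occ=0, LF[8]=C('a')+0=2+0=2
L[9]='i': occ=1, LF[9]=C('i')+1=6+1=7
L[10]='s': occ=0, LF[10]=C('s')+0=14+0=14
L[11]='l': occ=1, LF[11]=C('l')+1=8+1=9
L[12]='o': occ=0, LF[12]=C('o')+0=10+0=10
L[13]='$': occ=0, LF[13]=C('$')+0=0+0=0
L[14]='o': occ=1, LF[14]=C('o')+1=10+1=11

Answer: 1 8 3 6 12 13 4 5 2 7 14 9 10 0 11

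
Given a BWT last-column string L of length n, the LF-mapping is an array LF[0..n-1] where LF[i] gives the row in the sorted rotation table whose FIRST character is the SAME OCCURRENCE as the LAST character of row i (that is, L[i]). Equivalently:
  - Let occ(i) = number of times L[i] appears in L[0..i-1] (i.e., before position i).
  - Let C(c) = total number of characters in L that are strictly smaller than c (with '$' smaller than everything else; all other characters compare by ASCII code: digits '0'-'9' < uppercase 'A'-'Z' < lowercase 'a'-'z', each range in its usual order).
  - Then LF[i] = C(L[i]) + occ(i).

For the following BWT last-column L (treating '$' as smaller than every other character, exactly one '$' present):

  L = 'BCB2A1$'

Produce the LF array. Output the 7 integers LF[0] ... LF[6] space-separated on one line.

Char counts: '$':1, '1':1, '2':1, 'A':1, 'B':2, 'C':1
C (first-col start): C('$')=0, C('1')=1, C('2')=2, C('A')=3, C('B')=4, C('C')=6
L[0]='B': occ=0, LF[0]=C('B')+0=4+0=4
L[1]='C': occ=0, LF[1]=C('C')+0=6+0=6
L[2]='B': occ=1, LF[2]=C('B')+1=4+1=5
L[3]='2': occ=0, LF[3]=C('2')+0=2+0=2
L[4]='A': occ=0, LF[4]=C('A')+0=3+0=3
L[5]='1': occ=0, LF[5]=C('1')+0=1+0=1
L[6]='$': occ=0, LF[6]=C('$')+0=0+0=0

Answer: 4 6 5 2 3 1 0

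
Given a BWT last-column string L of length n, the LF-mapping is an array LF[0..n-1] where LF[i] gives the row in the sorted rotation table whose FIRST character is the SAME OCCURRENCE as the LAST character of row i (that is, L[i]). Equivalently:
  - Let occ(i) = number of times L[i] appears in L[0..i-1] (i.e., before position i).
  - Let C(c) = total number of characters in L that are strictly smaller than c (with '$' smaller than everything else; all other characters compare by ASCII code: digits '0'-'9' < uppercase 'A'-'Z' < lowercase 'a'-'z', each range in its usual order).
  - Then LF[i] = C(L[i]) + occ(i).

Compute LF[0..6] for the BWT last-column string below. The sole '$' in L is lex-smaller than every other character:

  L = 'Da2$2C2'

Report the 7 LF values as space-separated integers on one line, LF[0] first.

Char counts: '$':1, '2':3, 'C':1, 'D':1, 'a':1
C (first-col start): C('$')=0, C('2')=1, C('C')=4, C('D')=5, C('a')=6
L[0]='D': occ=0, LF[0]=C('D')+0=5+0=5
L[1]='a': occ=0, LF[1]=C('a')+0=6+0=6
L[2]='2': occ=0, LF[2]=C('2')+0=1+0=1
L[3]='$': occ=0, LF[3]=C('$')+0=0+0=0
L[4]='2': occ=1, LF[4]=C('2')+1=1+1=2
L[5]='C': occ=0, LF[5]=C('C')+0=4+0=4
L[6]='2': occ=2, LF[6]=C('2')+2=1+2=3

Answer: 5 6 1 0 2 4 3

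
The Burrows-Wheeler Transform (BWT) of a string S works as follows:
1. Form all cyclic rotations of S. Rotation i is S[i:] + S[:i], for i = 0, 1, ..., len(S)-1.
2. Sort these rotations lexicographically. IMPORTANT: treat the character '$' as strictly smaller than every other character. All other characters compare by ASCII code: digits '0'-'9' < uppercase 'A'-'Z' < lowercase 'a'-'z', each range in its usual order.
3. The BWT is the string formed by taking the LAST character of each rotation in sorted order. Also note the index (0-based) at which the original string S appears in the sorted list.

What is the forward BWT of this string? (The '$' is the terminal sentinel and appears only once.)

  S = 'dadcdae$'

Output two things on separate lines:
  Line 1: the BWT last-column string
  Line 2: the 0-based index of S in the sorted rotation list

Answer: eddd$caa
4

Derivation:
All 8 rotations (rotation i = S[i:]+S[:i]):
  rot[0] = dadcdae$
  rot[1] = adcdae$d
  rot[2] = dcdae$da
  rot[3] = cdae$dad
  rot[4] = dae$dadc
  rot[5] = ae$dadcd
  rot[6] = e$dadcda
  rot[7] = $dadcdae
Sorted (with $ < everything):
  sorted[0] = $dadcdae  (last char: 'e')
  sorted[1] = adcdae$d  (last char: 'd')
  sorted[2] = ae$dadcd  (last char: 'd')
  sorted[3] = cdae$dad  (last char: 'd')
  sorted[4] = dadcdae$  (last char: '$')
  sorted[5] = dae$dadc  (last char: 'c')
  sorted[6] = dcdae$da  (last char: 'a')
  sorted[7] = e$dadcda  (last char: 'a')
Last column: eddd$caa
Original string S is at sorted index 4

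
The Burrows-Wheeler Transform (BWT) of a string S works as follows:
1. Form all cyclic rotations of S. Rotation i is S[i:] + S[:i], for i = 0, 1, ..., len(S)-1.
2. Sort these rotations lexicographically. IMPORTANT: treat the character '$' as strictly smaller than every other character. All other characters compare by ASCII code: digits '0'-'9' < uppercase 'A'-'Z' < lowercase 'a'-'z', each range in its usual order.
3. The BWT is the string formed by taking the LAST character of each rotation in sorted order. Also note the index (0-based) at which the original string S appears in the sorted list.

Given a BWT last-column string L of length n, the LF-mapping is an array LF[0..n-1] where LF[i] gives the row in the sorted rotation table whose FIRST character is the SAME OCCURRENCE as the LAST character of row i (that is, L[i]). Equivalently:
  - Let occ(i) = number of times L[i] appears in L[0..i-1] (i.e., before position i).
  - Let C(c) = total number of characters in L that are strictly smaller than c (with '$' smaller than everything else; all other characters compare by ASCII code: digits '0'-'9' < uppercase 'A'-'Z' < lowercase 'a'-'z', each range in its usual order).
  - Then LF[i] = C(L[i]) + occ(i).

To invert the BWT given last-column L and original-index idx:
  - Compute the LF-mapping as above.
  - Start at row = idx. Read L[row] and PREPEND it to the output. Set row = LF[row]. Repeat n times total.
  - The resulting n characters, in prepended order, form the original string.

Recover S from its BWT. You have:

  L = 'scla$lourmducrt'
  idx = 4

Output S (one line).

Answer: drumrollcactus$

Derivation:
LF mapping: 11 2 5 1 0 6 8 13 9 7 4 14 3 10 12
Walk LF starting at row 4, prepending L[row]:
  step 1: row=4, L[4]='$', prepend. Next row=LF[4]=0
  step 2: row=0, L[0]='s', prepend. Next row=LF[0]=11
  step 3: row=11, L[11]='u', prepend. Next row=LF[11]=14
  step 4: row=14, L[14]='t', prepend. Next row=LF[14]=12
  step 5: row=12, L[12]='c', prepend. Next row=LF[12]=3
  step 6: row=3, L[3]='a', prepend. Next row=LF[3]=1
  step 7: row=1, L[1]='c', prepend. Next row=LF[1]=2
  step 8: row=2, L[2]='l', prepend. Next row=LF[2]=5
  step 9: row=5, L[5]='l', prepend. Next row=LF[5]=6
  step 10: row=6, L[6]='o', prepend. Next row=LF[6]=8
  step 11: row=8, L[8]='r', prepend. Next row=LF[8]=9
  step 12: row=9, L[9]='m', prepend. Next row=LF[9]=7
  step 13: row=7, L[7]='u', prepend. Next row=LF[7]=13
  step 14: row=13, L[13]='r', prepend. Next row=LF[13]=10
  step 15: row=10, L[10]='d', prepend. Next row=LF[10]=4
Reversed output: drumrollcactus$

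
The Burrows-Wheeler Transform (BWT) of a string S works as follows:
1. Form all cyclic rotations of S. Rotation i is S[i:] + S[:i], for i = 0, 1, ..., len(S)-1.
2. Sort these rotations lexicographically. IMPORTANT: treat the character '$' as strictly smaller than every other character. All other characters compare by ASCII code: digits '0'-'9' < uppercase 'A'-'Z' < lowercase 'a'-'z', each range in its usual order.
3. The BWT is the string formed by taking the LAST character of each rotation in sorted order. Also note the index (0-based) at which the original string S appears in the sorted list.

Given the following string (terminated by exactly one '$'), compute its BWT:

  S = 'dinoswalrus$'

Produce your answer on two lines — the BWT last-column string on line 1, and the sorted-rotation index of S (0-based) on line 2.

Answer: sw$dainluors
2

Derivation:
All 12 rotations (rotation i = S[i:]+S[:i]):
  rot[0] = dinoswalrus$
  rot[1] = inoswalrus$d
  rot[2] = noswalrus$di
  rot[3] = oswalrus$din
  rot[4] = swalrus$dino
  rot[5] = walrus$dinos
  rot[6] = alrus$dinosw
  rot[7] = lrus$dinoswa
  rot[8] = rus$dinoswal
  rot[9] = us$dinoswalr
  rot[10] = s$dinoswalru
  rot[11] = $dinoswalrus
Sorted (with $ < everything):
  sorted[0] = $dinoswalrus  (last char: 's')
  sorted[1] = alrus$dinosw  (last char: 'w')
  sorted[2] = dinoswalrus$  (last char: '$')
  sorted[3] = inoswalrus$d  (last char: 'd')
  sorted[4] = lrus$dinoswa  (last char: 'a')
  sorted[5] = noswalrus$di  (last char: 'i')
  sorted[6] = oswalrus$din  (last char: 'n')
  sorted[7] = rus$dinoswal  (last char: 'l')
  sorted[8] = s$dinoswalru  (last char: 'u')
  sorted[9] = swalrus$dino  (last char: 'o')
  sorted[10] = us$dinoswalr  (last char: 'r')
  sorted[11] = walrus$dinos  (last char: 's')
Last column: sw$dainluors
Original string S is at sorted index 2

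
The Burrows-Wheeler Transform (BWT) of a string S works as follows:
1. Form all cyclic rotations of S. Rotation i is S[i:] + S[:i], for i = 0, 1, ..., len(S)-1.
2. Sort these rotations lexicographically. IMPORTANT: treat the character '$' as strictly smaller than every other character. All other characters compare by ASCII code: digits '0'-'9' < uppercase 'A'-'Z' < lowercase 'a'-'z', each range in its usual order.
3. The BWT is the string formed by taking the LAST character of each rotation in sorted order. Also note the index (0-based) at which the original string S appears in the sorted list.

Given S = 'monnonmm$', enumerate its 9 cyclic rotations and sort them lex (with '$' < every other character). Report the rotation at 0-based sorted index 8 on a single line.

Answer: onnonmm$m

Derivation:
All 9 rotations (rotation i = S[i:]+S[:i]):
  rot[0] = monnonmm$
  rot[1] = onnonmm$m
  rot[2] = nnonmm$mo
  rot[3] = nonmm$mon
  rot[4] = onmm$monn
  rot[5] = nmm$monno
  rot[6] = mm$monnon
  rot[7] = m$monnonm
  rot[8] = $monnonmm
Sorted (with $ < everything):
  sorted[0] = $monnonmm
  sorted[1] = m$monnonm
  sorted[2] = mm$monnon
  sorted[3] = monnonmm$
  sorted[4] = nmm$monno
  sorted[5] = nnonmm$mo
  sorted[6] = nonmm$mon
  sorted[7] = onmm$monn
  sorted[8] = onnonmm$m
sorted[8] = onnonmm$m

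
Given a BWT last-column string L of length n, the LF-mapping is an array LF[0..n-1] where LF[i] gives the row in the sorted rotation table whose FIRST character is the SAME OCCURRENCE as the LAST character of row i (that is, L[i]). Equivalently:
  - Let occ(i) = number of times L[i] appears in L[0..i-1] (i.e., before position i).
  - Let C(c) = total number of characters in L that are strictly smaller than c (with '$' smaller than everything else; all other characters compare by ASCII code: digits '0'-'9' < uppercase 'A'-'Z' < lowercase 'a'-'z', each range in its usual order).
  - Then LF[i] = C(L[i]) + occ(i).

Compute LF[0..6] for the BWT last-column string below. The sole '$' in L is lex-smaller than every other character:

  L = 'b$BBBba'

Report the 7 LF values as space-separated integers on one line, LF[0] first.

Char counts: '$':1, 'B':3, 'a':1, 'b':2
C (first-col start): C('$')=0, C('B')=1, C('a')=4, C('b')=5
L[0]='b': occ=0, LF[0]=C('b')+0=5+0=5
L[1]='$': occ=0, LF[1]=C('$')+0=0+0=0
L[2]='B': occ=0, LF[2]=C('B')+0=1+0=1
L[3]='B': occ=1, LF[3]=C('B')+1=1+1=2
L[4]='B': occ=2, LF[4]=C('B')+2=1+2=3
L[5]='b': occ=1, LF[5]=C('b')+1=5+1=6
L[6]='a': occ=0, LF[6]=C('a')+0=4+0=4

Answer: 5 0 1 2 3 6 4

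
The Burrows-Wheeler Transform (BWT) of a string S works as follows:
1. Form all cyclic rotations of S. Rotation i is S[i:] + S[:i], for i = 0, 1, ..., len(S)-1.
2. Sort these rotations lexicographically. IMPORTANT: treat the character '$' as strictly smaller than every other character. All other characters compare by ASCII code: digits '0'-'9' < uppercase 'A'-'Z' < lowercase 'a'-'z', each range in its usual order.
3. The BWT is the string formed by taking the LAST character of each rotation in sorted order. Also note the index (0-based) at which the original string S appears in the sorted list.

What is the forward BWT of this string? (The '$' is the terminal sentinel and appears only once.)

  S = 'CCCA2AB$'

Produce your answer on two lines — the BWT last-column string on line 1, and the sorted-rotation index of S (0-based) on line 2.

Answer: BAC2ACC$
7

Derivation:
All 8 rotations (rotation i = S[i:]+S[:i]):
  rot[0] = CCCA2AB$
  rot[1] = CCA2AB$C
  rot[2] = CA2AB$CC
  rot[3] = A2AB$CCC
  rot[4] = 2AB$CCCA
  rot[5] = AB$CCCA2
  rot[6] = B$CCCA2A
  rot[7] = $CCCA2AB
Sorted (with $ < everything):
  sorted[0] = $CCCA2AB  (last char: 'B')
  sorted[1] = 2AB$CCCA  (last char: 'A')
  sorted[2] = A2AB$CCC  (last char: 'C')
  sorted[3] = AB$CCCA2  (last char: '2')
  sorted[4] = B$CCCA2A  (last char: 'A')
  sorted[5] = CA2AB$CC  (last char: 'C')
  sorted[6] = CCA2AB$C  (last char: 'C')
  sorted[7] = CCCA2AB$  (last char: '$')
Last column: BAC2ACC$
Original string S is at sorted index 7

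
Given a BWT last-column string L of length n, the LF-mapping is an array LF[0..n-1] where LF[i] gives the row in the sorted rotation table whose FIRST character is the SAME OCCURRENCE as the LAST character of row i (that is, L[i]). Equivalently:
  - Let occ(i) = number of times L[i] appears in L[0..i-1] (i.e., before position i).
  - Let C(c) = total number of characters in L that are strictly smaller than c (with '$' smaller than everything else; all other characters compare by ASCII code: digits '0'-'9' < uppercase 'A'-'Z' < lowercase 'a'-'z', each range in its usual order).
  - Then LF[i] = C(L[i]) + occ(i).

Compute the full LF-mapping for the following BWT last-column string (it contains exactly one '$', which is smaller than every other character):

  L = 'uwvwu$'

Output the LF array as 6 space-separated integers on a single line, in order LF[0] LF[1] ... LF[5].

Char counts: '$':1, 'u':2, 'v':1, 'w':2
C (first-col start): C('$')=0, C('u')=1, C('v')=3, C('w')=4
L[0]='u': occ=0, LF[0]=C('u')+0=1+0=1
L[1]='w': occ=0, LF[1]=C('w')+0=4+0=4
L[2]='v': occ=0, LF[2]=C('v')+0=3+0=3
L[3]='w': occ=1, LF[3]=C('w')+1=4+1=5
L[4]='u': occ=1, LF[4]=C('u')+1=1+1=2
L[5]='$': occ=0, LF[5]=C('$')+0=0+0=0

Answer: 1 4 3 5 2 0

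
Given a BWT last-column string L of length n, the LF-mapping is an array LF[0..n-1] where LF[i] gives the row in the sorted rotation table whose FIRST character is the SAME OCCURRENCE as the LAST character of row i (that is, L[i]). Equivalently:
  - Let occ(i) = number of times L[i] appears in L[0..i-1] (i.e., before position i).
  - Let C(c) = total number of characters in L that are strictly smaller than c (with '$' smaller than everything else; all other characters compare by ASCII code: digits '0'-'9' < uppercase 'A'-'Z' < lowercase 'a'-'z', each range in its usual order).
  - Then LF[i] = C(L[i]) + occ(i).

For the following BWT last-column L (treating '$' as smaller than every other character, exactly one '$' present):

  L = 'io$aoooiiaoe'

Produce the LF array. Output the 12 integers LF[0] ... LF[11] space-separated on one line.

Answer: 4 7 0 1 8 9 10 5 6 2 11 3

Derivation:
Char counts: '$':1, 'a':2, 'e':1, 'i':3, 'o':5
C (first-col start): C('$')=0, C('a')=1, C('e')=3, C('i')=4, C('o')=7
L[0]='i': occ=0, LF[0]=C('i')+0=4+0=4
L[1]='o': occ=0, LF[1]=C('o')+0=7+0=7
L[2]='$': occ=0, LF[2]=C('$')+0=0+0=0
L[3]='a': occ=0, LF[3]=C('a')+0=1+0=1
L[4]='o': occ=1, LF[4]=C('o')+1=7+1=8
L[5]='o': occ=2, LF[5]=C('o')+2=7+2=9
L[6]='o': occ=3, LF[6]=C('o')+3=7+3=10
L[7]='i': occ=1, LF[7]=C('i')+1=4+1=5
L[8]='i': occ=2, LF[8]=C('i')+2=4+2=6
L[9]='a': occ=1, LF[9]=C('a')+1=1+1=2
L[10]='o': occ=4, LF[10]=C('o')+4=7+4=11
L[11]='e': occ=0, LF[11]=C('e')+0=3+0=3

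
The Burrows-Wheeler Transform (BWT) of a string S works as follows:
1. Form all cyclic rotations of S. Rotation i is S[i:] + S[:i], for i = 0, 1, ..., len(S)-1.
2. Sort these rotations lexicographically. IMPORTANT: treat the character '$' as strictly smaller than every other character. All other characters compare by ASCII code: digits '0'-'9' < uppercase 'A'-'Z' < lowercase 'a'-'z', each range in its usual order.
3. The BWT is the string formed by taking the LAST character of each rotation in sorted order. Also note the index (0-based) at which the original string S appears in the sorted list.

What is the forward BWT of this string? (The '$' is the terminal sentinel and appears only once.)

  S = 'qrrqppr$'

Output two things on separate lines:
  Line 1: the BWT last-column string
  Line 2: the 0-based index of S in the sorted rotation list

All 8 rotations (rotation i = S[i:]+S[:i]):
  rot[0] = qrrqppr$
  rot[1] = rrqppr$q
  rot[2] = rqppr$qr
  rot[3] = qppr$qrr
  rot[4] = ppr$qrrq
  rot[5] = pr$qrrqp
  rot[6] = r$qrrqpp
  rot[7] = $qrrqppr
Sorted (with $ < everything):
  sorted[0] = $qrrqppr  (last char: 'r')
  sorted[1] = ppr$qrrq  (last char: 'q')
  sorted[2] = pr$qrrqp  (last char: 'p')
  sorted[3] = qppr$qrr  (last char: 'r')
  sorted[4] = qrrqppr$  (last char: '$')
  sorted[5] = r$qrrqpp  (last char: 'p')
  sorted[6] = rqppr$qr  (last char: 'r')
  sorted[7] = rrqppr$q  (last char: 'q')
Last column: rqpr$prq
Original string S is at sorted index 4

Answer: rqpr$prq
4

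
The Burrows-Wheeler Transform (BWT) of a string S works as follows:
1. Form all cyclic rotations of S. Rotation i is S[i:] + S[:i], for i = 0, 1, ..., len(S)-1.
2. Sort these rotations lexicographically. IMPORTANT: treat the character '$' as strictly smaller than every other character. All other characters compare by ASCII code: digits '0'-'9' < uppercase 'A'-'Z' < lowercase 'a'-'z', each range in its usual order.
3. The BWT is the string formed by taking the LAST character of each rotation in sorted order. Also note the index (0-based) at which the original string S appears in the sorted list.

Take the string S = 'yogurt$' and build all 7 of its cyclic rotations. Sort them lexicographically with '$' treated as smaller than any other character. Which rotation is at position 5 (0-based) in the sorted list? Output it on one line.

Answer: urt$yog

Derivation:
All 7 rotations (rotation i = S[i:]+S[:i]):
  rot[0] = yogurt$
  rot[1] = ogurt$y
  rot[2] = gurt$yo
  rot[3] = urt$yog
  rot[4] = rt$yogu
  rot[5] = t$yogur
  rot[6] = $yogurt
Sorted (with $ < everything):
  sorted[0] = $yogurt
  sorted[1] = gurt$yo
  sorted[2] = ogurt$y
  sorted[3] = rt$yogu
  sorted[4] = t$yogur
  sorted[5] = urt$yog
  sorted[6] = yogurt$
sorted[5] = urt$yog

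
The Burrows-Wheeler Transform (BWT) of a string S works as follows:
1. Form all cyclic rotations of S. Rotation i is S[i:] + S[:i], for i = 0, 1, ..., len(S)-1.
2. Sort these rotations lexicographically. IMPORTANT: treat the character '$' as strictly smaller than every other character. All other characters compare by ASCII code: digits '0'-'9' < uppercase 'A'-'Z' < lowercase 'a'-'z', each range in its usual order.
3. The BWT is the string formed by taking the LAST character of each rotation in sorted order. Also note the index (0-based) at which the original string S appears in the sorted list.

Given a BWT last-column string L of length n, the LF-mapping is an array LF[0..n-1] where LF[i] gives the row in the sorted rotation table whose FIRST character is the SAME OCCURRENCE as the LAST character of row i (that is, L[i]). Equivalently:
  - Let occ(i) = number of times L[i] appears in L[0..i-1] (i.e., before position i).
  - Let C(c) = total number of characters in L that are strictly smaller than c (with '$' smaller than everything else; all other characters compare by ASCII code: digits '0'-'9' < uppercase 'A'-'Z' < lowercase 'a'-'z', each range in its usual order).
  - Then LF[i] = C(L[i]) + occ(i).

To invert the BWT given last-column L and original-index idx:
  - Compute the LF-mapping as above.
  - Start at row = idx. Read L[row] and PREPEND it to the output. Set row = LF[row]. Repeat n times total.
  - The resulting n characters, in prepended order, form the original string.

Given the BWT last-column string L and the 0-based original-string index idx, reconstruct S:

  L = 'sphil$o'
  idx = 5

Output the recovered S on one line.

LF mapping: 6 5 1 2 3 0 4
Walk LF starting at row 5, prepending L[row]:
  step 1: row=5, L[5]='$', prepend. Next row=LF[5]=0
  step 2: row=0, L[0]='s', prepend. Next row=LF[0]=6
  step 3: row=6, L[6]='o', prepend. Next row=LF[6]=4
  step 4: row=4, L[4]='l', prepend. Next row=LF[4]=3
  step 5: row=3, L[3]='i', prepend. Next row=LF[3]=2
  step 6: row=2, L[2]='h', prepend. Next row=LF[2]=1
  step 7: row=1, L[1]='p', prepend. Next row=LF[1]=5
Reversed output: philos$

Answer: philos$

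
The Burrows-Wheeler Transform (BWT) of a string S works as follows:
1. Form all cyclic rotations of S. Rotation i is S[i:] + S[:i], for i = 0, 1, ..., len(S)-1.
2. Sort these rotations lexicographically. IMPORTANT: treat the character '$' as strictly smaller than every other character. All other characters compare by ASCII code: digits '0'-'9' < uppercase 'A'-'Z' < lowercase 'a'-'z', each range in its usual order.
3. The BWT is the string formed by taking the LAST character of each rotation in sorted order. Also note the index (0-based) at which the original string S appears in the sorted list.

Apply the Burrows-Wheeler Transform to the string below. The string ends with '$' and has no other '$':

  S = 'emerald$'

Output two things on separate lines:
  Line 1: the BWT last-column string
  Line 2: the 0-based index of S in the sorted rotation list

All 8 rotations (rotation i = S[i:]+S[:i]):
  rot[0] = emerald$
  rot[1] = merald$e
  rot[2] = erald$em
  rot[3] = rald$eme
  rot[4] = ald$emer
  rot[5] = ld$emera
  rot[6] = d$emeral
  rot[7] = $emerald
Sorted (with $ < everything):
  sorted[0] = $emerald  (last char: 'd')
  sorted[1] = ald$emer  (last char: 'r')
  sorted[2] = d$emeral  (last char: 'l')
  sorted[3] = emerald$  (last char: '$')
  sorted[4] = erald$em  (last char: 'm')
  sorted[5] = ld$emera  (last char: 'a')
  sorted[6] = merald$e  (last char: 'e')
  sorted[7] = rald$eme  (last char: 'e')
Last column: drl$maee
Original string S is at sorted index 3

Answer: drl$maee
3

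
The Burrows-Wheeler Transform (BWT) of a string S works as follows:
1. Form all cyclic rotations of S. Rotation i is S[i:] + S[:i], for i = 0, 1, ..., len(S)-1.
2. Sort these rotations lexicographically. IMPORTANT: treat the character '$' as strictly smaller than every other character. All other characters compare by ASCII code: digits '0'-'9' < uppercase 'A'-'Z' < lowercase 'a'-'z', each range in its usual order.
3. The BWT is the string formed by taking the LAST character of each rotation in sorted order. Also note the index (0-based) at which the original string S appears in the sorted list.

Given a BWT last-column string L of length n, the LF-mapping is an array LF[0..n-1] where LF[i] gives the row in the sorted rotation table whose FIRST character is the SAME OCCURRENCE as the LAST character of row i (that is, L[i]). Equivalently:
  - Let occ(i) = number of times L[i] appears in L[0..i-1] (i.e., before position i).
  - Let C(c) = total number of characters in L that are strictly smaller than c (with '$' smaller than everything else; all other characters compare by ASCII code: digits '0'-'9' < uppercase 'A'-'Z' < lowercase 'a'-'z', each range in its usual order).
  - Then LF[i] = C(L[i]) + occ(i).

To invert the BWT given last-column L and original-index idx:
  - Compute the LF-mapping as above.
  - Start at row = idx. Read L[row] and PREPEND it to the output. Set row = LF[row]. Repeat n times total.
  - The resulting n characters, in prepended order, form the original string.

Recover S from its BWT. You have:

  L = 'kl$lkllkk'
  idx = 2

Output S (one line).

Answer: kkllkllk$

Derivation:
LF mapping: 1 5 0 6 2 7 8 3 4
Walk LF starting at row 2, prepending L[row]:
  step 1: row=2, L[2]='$', prepend. Next row=LF[2]=0
  step 2: row=0, L[0]='k', prepend. Next row=LF[0]=1
  step 3: row=1, L[1]='l', prepend. Next row=LF[1]=5
  step 4: row=5, L[5]='l', prepend. Next row=LF[5]=7
  step 5: row=7, L[7]='k', prepend. Next row=LF[7]=3
  step 6: row=3, L[3]='l', prepend. Next row=LF[3]=6
  step 7: row=6, L[6]='l', prepend. Next row=LF[6]=8
  step 8: row=8, L[8]='k', prepend. Next row=LF[8]=4
  step 9: row=4, L[4]='k', prepend. Next row=LF[4]=2
Reversed output: kkllkllk$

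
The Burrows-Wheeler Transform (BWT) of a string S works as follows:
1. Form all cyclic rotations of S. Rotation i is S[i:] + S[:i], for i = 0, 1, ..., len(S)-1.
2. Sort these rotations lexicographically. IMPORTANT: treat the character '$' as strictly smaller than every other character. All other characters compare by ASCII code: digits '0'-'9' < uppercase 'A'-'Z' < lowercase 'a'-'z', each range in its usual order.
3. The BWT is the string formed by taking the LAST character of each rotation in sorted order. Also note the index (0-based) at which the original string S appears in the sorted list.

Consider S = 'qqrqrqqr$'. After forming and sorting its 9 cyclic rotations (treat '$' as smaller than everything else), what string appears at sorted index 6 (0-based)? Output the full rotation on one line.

All 9 rotations (rotation i = S[i:]+S[:i]):
  rot[0] = qqrqrqqr$
  rot[1] = qrqrqqr$q
  rot[2] = rqrqqr$qq
  rot[3] = qrqqr$qqr
  rot[4] = rqqr$qqrq
  rot[5] = qqr$qqrqr
  rot[6] = qr$qqrqrq
  rot[7] = r$qqrqrqq
  rot[8] = $qqrqrqqr
Sorted (with $ < everything):
  sorted[0] = $qqrqrqqr
  sorted[1] = qqr$qqrqr
  sorted[2] = qqrqrqqr$
  sorted[3] = qr$qqrqrq
  sorted[4] = qrqqr$qqr
  sorted[5] = qrqrqqr$q
  sorted[6] = r$qqrqrqq
  sorted[7] = rqqr$qqrq
  sorted[8] = rqrqqr$qq
sorted[6] = r$qqrqrqq

Answer: r$qqrqrqq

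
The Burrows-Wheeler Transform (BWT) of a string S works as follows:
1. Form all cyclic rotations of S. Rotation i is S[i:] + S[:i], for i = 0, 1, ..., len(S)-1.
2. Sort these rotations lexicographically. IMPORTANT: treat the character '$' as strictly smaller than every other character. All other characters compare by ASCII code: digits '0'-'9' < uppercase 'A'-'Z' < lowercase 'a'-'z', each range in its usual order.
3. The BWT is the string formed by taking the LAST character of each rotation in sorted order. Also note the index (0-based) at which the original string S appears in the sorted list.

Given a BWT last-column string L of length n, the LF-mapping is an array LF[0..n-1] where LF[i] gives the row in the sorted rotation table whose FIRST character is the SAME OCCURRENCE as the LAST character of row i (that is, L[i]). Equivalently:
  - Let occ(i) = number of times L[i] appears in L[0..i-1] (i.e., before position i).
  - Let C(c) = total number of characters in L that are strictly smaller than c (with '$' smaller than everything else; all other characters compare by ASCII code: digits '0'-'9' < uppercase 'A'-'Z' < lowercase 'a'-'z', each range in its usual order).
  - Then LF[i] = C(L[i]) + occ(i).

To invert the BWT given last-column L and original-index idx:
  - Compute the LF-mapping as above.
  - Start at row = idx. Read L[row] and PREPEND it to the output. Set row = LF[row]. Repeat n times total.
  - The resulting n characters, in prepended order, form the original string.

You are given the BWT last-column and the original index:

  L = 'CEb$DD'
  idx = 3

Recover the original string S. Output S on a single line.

Answer: DbDEC$

Derivation:
LF mapping: 1 4 5 0 2 3
Walk LF starting at row 3, prepending L[row]:
  step 1: row=3, L[3]='$', prepend. Next row=LF[3]=0
  step 2: row=0, L[0]='C', prepend. Next row=LF[0]=1
  step 3: row=1, L[1]='E', prepend. Next row=LF[1]=4
  step 4: row=4, L[4]='D', prepend. Next row=LF[4]=2
  step 5: row=2, L[2]='b', prepend. Next row=LF[2]=5
  step 6: row=5, L[5]='D', prepend. Next row=LF[5]=3
Reversed output: DbDEC$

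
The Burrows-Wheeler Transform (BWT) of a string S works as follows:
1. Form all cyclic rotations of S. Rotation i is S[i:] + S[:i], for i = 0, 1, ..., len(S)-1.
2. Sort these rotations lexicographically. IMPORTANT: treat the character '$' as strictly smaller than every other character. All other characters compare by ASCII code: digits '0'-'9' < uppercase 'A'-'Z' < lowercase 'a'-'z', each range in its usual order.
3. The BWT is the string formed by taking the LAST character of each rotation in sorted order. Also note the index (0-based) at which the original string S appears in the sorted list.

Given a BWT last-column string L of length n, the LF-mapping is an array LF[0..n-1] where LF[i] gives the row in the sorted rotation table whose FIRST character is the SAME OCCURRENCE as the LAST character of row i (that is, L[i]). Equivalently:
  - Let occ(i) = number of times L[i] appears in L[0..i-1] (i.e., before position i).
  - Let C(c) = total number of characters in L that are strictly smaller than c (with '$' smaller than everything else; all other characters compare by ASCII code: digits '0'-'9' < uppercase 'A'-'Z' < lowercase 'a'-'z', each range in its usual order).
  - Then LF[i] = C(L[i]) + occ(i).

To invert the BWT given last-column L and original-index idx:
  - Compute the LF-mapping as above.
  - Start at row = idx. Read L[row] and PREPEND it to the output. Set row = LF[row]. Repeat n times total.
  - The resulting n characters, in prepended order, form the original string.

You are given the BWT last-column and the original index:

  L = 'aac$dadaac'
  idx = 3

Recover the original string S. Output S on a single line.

Answer: aadacdcaa$

Derivation:
LF mapping: 1 2 6 0 8 3 9 4 5 7
Walk LF starting at row 3, prepending L[row]:
  step 1: row=3, L[3]='$', prepend. Next row=LF[3]=0
  step 2: row=0, L[0]='a', prepend. Next row=LF[0]=1
  step 3: row=1, L[1]='a', prepend. Next row=LF[1]=2
  step 4: row=2, L[2]='c', prepend. Next row=LF[2]=6
  step 5: row=6, L[6]='d', prepend. Next row=LF[6]=9
  step 6: row=9, L[9]='c', prepend. Next row=LF[9]=7
  step 7: row=7, L[7]='a', prepend. Next row=LF[7]=4
  step 8: row=4, L[4]='d', prepend. Next row=LF[4]=8
  step 9: row=8, L[8]='a', prepend. Next row=LF[8]=5
  step 10: row=5, L[5]='a', prepend. Next row=LF[5]=3
Reversed output: aadacdcaa$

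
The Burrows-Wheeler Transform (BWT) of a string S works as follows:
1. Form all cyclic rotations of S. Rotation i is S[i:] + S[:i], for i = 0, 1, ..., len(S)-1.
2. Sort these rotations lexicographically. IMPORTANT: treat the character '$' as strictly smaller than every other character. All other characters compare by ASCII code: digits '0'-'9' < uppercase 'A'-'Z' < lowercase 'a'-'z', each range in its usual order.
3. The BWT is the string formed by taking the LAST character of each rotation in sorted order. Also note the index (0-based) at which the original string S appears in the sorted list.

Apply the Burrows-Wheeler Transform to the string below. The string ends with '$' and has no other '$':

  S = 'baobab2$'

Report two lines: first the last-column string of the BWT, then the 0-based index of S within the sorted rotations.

All 8 rotations (rotation i = S[i:]+S[:i]):
  rot[0] = baobab2$
  rot[1] = aobab2$b
  rot[2] = obab2$ba
  rot[3] = bab2$bao
  rot[4] = ab2$baob
  rot[5] = b2$baoba
  rot[6] = 2$baobab
  rot[7] = $baobab2
Sorted (with $ < everything):
  sorted[0] = $baobab2  (last char: '2')
  sorted[1] = 2$baobab  (last char: 'b')
  sorted[2] = ab2$baob  (last char: 'b')
  sorted[3] = aobab2$b  (last char: 'b')
  sorted[4] = b2$baoba  (last char: 'a')
  sorted[5] = bab2$bao  (last char: 'o')
  sorted[6] = baobab2$  (last char: '$')
  sorted[7] = obab2$ba  (last char: 'a')
Last column: 2bbbao$a
Original string S is at sorted index 6

Answer: 2bbbao$a
6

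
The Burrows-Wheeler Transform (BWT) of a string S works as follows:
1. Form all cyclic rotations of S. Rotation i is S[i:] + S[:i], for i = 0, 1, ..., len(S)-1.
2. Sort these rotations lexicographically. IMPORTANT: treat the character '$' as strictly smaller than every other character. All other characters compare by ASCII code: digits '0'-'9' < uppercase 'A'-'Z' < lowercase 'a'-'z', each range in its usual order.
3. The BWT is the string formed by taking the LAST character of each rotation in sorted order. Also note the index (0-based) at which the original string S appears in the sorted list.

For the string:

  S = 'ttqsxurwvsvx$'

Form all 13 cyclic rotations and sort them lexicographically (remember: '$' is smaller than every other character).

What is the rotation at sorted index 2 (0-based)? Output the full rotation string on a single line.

Answer: rwvsvx$ttqsxu

Derivation:
All 13 rotations (rotation i = S[i:]+S[:i]):
  rot[0] = ttqsxurwvsvx$
  rot[1] = tqsxurwvsvx$t
  rot[2] = qsxurwvsvx$tt
  rot[3] = sxurwvsvx$ttq
  rot[4] = xurwvsvx$ttqs
  rot[5] = urwvsvx$ttqsx
  rot[6] = rwvsvx$ttqsxu
  rot[7] = wvsvx$ttqsxur
  rot[8] = vsvx$ttqsxurw
  rot[9] = svx$ttqsxurwv
  rot[10] = vx$ttqsxurwvs
  rot[11] = x$ttqsxurwvsv
  rot[12] = $ttqsxurwvsvx
Sorted (with $ < everything):
  sorted[0] = $ttqsxurwvsvx
  sorted[1] = qsxurwvsvx$tt
  sorted[2] = rwvsvx$ttqsxu
  sorted[3] = svx$ttqsxurwv
  sorted[4] = sxurwvsvx$ttq
  sorted[5] = tqsxurwvsvx$t
  sorted[6] = ttqsxurwvsvx$
  sorted[7] = urwvsvx$ttqsx
  sorted[8] = vsvx$ttqsxurw
  sorted[9] = vx$ttqsxurwvs
  sorted[10] = wvsvx$ttqsxur
  sorted[11] = x$ttqsxurwvsv
  sorted[12] = xurwvsvx$ttqs
sorted[2] = rwvsvx$ttqsxu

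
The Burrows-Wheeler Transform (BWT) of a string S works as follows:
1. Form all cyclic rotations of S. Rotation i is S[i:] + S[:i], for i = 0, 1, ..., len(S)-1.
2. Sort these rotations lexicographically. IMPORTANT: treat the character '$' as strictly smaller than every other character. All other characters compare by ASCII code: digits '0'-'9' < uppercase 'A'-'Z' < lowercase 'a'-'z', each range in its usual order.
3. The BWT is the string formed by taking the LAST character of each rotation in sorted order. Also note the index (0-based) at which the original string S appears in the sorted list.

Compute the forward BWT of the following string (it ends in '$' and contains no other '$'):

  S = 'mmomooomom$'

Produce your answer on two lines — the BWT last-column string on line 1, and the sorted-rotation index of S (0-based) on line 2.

Answer: mo$omomomom
2

Derivation:
All 11 rotations (rotation i = S[i:]+S[:i]):
  rot[0] = mmomooomom$
  rot[1] = momooomom$m
  rot[2] = omooomom$mm
  rot[3] = mooomom$mmo
  rot[4] = ooomom$mmom
  rot[5] = oomom$mmomo
  rot[6] = omom$mmomoo
  rot[7] = mom$mmomooo
  rot[8] = om$mmomooom
  rot[9] = m$mmomooomo
  rot[10] = $mmomooomom
Sorted (with $ < everything):
  sorted[0] = $mmomooomom  (last char: 'm')
  sorted[1] = m$mmomooomo  (last char: 'o')
  sorted[2] = mmomooomom$  (last char: '$')
  sorted[3] = mom$mmomooo  (last char: 'o')
  sorted[4] = momooomom$m  (last char: 'm')
  sorted[5] = mooomom$mmo  (last char: 'o')
  sorted[6] = om$mmomooom  (last char: 'm')
  sorted[7] = omom$mmomoo  (last char: 'o')
  sorted[8] = omooomom$mm  (last char: 'm')
  sorted[9] = oomom$mmomo  (last char: 'o')
  sorted[10] = ooomom$mmom  (last char: 'm')
Last column: mo$omomomom
Original string S is at sorted index 2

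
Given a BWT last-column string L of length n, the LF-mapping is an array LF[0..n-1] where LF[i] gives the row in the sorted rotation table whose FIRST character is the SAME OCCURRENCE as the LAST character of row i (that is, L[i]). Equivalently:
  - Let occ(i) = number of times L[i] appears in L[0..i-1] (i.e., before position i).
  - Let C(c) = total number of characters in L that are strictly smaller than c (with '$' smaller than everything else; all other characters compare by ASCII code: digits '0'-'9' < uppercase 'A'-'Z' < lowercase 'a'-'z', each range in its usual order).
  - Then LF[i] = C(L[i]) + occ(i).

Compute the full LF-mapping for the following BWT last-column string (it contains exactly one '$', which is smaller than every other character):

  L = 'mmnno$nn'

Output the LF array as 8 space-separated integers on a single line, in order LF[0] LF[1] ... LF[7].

Answer: 1 2 3 4 7 0 5 6

Derivation:
Char counts: '$':1, 'm':2, 'n':4, 'o':1
C (first-col start): C('$')=0, C('m')=1, C('n')=3, C('o')=7
L[0]='m': occ=0, LF[0]=C('m')+0=1+0=1
L[1]='m': occ=1, LF[1]=C('m')+1=1+1=2
L[2]='n': occ=0, LF[2]=C('n')+0=3+0=3
L[3]='n': occ=1, LF[3]=C('n')+1=3+1=4
L[4]='o': occ=0, LF[4]=C('o')+0=7+0=7
L[5]='$': occ=0, LF[5]=C('$')+0=0+0=0
L[6]='n': occ=2, LF[6]=C('n')+2=3+2=5
L[7]='n': occ=3, LF[7]=C('n')+3=3+3=6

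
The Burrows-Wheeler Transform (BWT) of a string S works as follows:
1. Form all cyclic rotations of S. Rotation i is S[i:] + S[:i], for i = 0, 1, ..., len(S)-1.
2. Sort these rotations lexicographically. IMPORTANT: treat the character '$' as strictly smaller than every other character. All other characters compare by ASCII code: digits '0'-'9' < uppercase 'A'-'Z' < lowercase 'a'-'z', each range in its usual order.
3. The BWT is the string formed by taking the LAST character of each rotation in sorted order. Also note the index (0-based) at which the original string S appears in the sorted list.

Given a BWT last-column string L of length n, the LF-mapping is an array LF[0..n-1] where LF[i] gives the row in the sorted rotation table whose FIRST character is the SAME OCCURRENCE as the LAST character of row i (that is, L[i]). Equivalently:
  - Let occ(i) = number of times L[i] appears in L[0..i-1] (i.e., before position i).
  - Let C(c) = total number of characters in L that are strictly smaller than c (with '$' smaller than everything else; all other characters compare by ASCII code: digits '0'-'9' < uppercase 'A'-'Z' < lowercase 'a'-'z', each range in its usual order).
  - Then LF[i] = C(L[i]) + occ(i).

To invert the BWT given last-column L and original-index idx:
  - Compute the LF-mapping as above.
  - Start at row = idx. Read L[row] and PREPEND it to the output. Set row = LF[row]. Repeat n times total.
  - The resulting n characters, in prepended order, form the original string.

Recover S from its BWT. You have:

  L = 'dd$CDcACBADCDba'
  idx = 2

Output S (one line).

LF mapping: 13 14 0 4 7 12 1 5 3 2 8 6 9 11 10
Walk LF starting at row 2, prepending L[row]:
  step 1: row=2, L[2]='$', prepend. Next row=LF[2]=0
  step 2: row=0, L[0]='d', prepend. Next row=LF[0]=13
  step 3: row=13, L[13]='b', prepend. Next row=LF[13]=11
  step 4: row=11, L[11]='C', prepend. Next row=LF[11]=6
  step 5: row=6, L[6]='A', prepend. Next row=LF[6]=1
  step 6: row=1, L[1]='d', prepend. Next row=LF[1]=14
  step 7: row=14, L[14]='a', prepend. Next row=LF[14]=10
  step 8: row=10, L[10]='D', prepend. Next row=LF[10]=8
  step 9: row=8, L[8]='B', prepend. Next row=LF[8]=3
  step 10: row=3, L[3]='C', prepend. Next row=LF[3]=4
  step 11: row=4, L[4]='D', prepend. Next row=LF[4]=7
  step 12: row=7, L[7]='C', prepend. Next row=LF[7]=5
  step 13: row=5, L[5]='c', prepend. Next row=LF[5]=12
  step 14: row=12, L[12]='D', prepend. Next row=LF[12]=9
  step 15: row=9, L[9]='A', prepend. Next row=LF[9]=2
Reversed output: ADcCDCBDadACbd$

Answer: ADcCDCBDadACbd$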